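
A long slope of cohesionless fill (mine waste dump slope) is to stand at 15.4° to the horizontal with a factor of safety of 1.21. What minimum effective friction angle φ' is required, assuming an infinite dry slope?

φ' = 18.4°

FS = tanφ'/tanβ ⇒ tanφ' = FS · tanβ = 1.21 · tan15.4° = 0.3333
φ' = arctan(0.3333) = 18.43°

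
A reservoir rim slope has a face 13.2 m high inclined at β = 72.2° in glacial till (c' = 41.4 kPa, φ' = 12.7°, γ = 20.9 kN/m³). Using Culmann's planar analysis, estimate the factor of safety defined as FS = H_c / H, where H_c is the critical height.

H_c = (4c'/γ) · sinβ cosφ' / [1 − cos(β − φ')]
    = (4·41.4/20.9) · sin72.2°·cos12.7° / [1 − cos59.5°]
    = 7.923 · 0.9288 / 0.4925 = 14.94 m
FS = H_c / H = 14.94 / 13.2 = 1.132

FS = 1.13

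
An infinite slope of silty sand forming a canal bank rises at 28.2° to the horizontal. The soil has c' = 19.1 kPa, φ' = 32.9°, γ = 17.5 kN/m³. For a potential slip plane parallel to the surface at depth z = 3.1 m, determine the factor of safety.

For an infinite slope with a slip plane parallel to the surface (no pore pressure): FS = [c' + γz cos²β tanφ'] / [γz sinβ cosβ].
γz = 17.5·3.1 = 54.25 kN/m²
Numerator = 19.1 + 54.25·cos²28.2°·tan32.9° = 19.1 + 54.25·0.7767·0.6469 = 46.359 kPa
Denominator = 54.25·sin28.2°·cos28.2° = 54.25·0.4726·0.8813 = 22.593 kPa
FS = 46.359 / 22.593 = 2.052

FS = 2.05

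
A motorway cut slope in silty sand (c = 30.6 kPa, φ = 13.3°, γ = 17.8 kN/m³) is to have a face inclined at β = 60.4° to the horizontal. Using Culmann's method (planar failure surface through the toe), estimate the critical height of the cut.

H_c = 18.22 m

Culmann's analysis gives the critical failure plane at α_cr = (β + φ)/2 = (60.4 + 13.3)/2 = 36.9°, and the critical height
H_c = (4c/γ) · sinβ cosφ / [1 − cos(β − φ)]
    = (4·30.6/17.8) · sin60.4°·cos13.3° / [1 − cos(47.1°)]
    = 6.876 · 0.8695·0.9732 / [1 − 0.6807]
    = 6.876 · 0.8462 / 0.3193
    = 18.22 m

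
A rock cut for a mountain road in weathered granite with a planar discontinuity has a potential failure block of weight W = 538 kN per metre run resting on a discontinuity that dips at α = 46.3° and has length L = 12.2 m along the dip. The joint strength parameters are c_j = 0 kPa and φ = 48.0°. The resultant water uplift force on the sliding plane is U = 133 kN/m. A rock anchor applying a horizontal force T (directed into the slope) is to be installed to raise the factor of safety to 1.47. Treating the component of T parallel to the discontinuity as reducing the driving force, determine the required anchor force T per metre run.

T = 169 kN/m

Resolving forces along and normal to the sliding plane, with the horizontal anchor force T adding T·sinα to the effective normal force and T·cosα acting up the plane against the driving force:
FS = [c_jL + (W cosα − U + T sinα) tanφ] / [W sinα − T cosα]
Without the anchor: N' = 238.7 kN/m, driving T_d = 389.0 kN/m, resisting R = 0·12.2 + 238.7·tan48.0° = 265.1 kN/m, FS = 0.68.
Setting FS = 1.47 and solving for T:
1.47·(389.0 − T cos46.3°) = 265.1 + T sin46.3°·tan48.0°
T·(sin46.3°·tan48.0° + 1.47·cos46.3°) = 1.47·389.0 − 265.1
T·(0.7230·1.1106 + 1.47·0.6909) = 571.8 − 265.1 = 306.7
T·1.8185 = 306.7
T = 168.6 kN/m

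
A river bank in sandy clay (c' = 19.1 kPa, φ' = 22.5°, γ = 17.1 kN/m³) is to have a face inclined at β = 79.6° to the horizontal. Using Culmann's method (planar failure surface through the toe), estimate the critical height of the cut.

H_c = 8.89 m

Culmann's analysis gives the critical failure plane at α_cr = (β + φ')/2 = (79.6 + 22.5)/2 = 51.0°, and the critical height
H_c = (4c'/γ) · sinβ cosφ' / [1 − cos(β − φ')]
    = (4·19.1/17.1) · sin79.6°·cos22.5° / [1 − cos(57.1°)]
    = 4.468 · 0.9836·0.9239 / [1 − 0.5432]
    = 4.468 · 0.9087 / 0.4568
    = 8.89 m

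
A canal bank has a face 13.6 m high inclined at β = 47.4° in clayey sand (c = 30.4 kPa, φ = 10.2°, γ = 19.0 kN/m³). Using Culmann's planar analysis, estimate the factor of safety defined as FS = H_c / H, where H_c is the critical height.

FS = 1.68

H_c = (4c/γ) · sinβ cosφ / [1 − cos(β − φ)]
    = (4·30.4/19.0) · sin47.4°·cos10.2° / [1 − cos37.2°]
    = 6.400 · 0.7245 / 0.2035 = 22.79 m
FS = H_c / H = 22.79 / 13.6 = 1.676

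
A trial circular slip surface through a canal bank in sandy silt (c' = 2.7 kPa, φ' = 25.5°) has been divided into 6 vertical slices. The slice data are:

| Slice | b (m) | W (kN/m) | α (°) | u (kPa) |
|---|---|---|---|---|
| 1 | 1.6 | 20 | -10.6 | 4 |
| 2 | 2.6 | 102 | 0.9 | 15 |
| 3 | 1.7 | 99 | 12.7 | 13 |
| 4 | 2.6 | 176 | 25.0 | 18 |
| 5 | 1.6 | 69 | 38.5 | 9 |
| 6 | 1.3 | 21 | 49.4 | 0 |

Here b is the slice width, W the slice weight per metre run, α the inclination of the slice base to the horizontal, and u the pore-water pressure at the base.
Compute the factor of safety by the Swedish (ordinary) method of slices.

Ordinary method of slices: FS = Σ[c'·Δl_i + (W_i cosα_i − u_i·Δl_i)·tanφ'] / Σ W_i sinα_i, with Δl_i = b_i / cosα_i.
Slice 1: Δl = 1.6/cos(-10.6°) = 1.628 m; N'_1 = 20·cos(-10.6°) − 4·1.628 = 13.1; c'Δl = 4.39; W sinα = -3.7
Slice 2: Δl = 2.6/cos0.9° = 2.600 m; N'_2 = 102·cos0.9° − 15·2.600 = 63.0; c'Δl = 7.02; W sinα = 1.6
Slice 3: Δl = 1.7/cos12.7° = 1.743 m; N'_3 = 99·cos12.7° − 13·1.743 = 73.9; c'Δl = 4.71; W sinα = 21.8
Slice 4: Δl = 2.6/cos25.0° = 2.869 m; N'_4 = 176·cos25.0° − 18·2.869 = 107.9; c'Δl = 7.75; W sinα = 74.4
Slice 5: Δl = 1.6/cos38.5° = 2.044 m; N'_5 = 69·cos38.5° − 9·2.044 = 35.6; c'Δl = 5.52; W sinα = 43.0
Slice 6: Δl = 1.3/cos49.4° = 1.998 m; N'_6 = 21·cos49.4° − 0·1.998 = 13.7; c'Δl = 5.39; W sinα = 15.9
Σc'Δl = 34.8 kN/m; ΣN' = 307.2 kN/m; ΣW sinα = 153.0 kN/m
Resisting = 34.8 + 307.2·tan25.5° = 34.8 + 146.5 = 181.3 kN/m
FS = 181.3 / 153.0 = 1.185

FS = 1.19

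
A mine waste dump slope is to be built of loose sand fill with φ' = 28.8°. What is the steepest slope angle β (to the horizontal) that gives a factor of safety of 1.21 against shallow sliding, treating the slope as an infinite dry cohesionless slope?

For an infinite dry cohesionless slope FS = tanφ'/tanβ, so tanβ = tanφ' / FS.
tanβ = tan28.8° / 1.21 = 0.5498 / 1.21 = 0.4543
β = arctan(0.4543) = 24.43°

β = 24.4°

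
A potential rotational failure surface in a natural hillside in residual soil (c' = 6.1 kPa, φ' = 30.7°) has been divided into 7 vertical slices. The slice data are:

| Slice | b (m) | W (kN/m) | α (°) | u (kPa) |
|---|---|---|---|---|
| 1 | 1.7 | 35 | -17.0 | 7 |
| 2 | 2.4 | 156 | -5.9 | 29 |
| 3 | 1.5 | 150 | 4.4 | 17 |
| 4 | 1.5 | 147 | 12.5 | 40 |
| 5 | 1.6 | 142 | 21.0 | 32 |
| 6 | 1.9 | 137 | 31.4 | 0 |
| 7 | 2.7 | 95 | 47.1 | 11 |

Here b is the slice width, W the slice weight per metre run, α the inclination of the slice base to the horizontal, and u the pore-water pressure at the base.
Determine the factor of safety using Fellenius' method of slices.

FS = 1.94

Ordinary method of slices: FS = Σ[c'·Δl_i + (W_i cosα_i − u_i·Δl_i)·tanφ'] / Σ W_i sinα_i, with Δl_i = b_i / cosα_i.
Slice 1: Δl = 1.7/cos(-17.0°) = 1.778 m; N'_1 = 35·cos(-17.0°) − 7·1.778 = 21.0; c'Δl = 10.84; W sinα = -10.2
Slice 2: Δl = 2.4/cos(-5.9°) = 2.413 m; N'_2 = 156·cos(-5.9°) − 29·2.413 = 85.2; c'Δl = 14.72; W sinα = -16.0
Slice 3: Δl = 1.5/cos4.4° = 1.504 m; N'_3 = 150·cos4.4° − 17·1.504 = 124.0; c'Δl = 9.18; W sinα = 11.5
Slice 4: Δl = 1.5/cos12.5° = 1.536 m; N'_4 = 147·cos12.5° − 40·1.536 = 82.1; c'Δl = 9.37; W sinα = 31.8
Slice 5: Δl = 1.6/cos21.0° = 1.714 m; N'_5 = 142·cos21.0° − 32·1.714 = 77.7; c'Δl = 10.45; W sinα = 50.9
Slice 6: Δl = 1.9/cos31.4° = 2.226 m; N'_6 = 137·cos31.4° − 0·2.226 = 116.9; c'Δl = 13.58; W sinα = 71.4
Slice 7: Δl = 2.7/cos47.1° = 3.966 m; N'_7 = 95·cos47.1° − 11·3.966 = 21.0; c'Δl = 24.19; W sinα = 69.6
Σc'Δl = 92.3 kN/m; ΣN' = 528.0 kN/m; ΣW sinα = 208.9 kN/m
Resisting = 92.3 + 528.0·tan30.7° = 92.3 + 313.5 = 405.8 kN/m
FS = 405.8 / 208.9 = 1.943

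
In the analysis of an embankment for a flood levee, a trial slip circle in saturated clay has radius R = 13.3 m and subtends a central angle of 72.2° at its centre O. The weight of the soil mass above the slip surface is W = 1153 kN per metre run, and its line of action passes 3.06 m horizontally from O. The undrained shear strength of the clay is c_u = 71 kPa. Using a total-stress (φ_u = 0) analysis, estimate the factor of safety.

FS = 4.49

Taking moments about the centre O, the resisting moment is provided by the undrained shear strength acting along the arc:
Arc length L_a = R·θ = 13.3·(72.2°·π/180) = 13.3·1.2601 = 16.76 m
M_R = c_u·L_a·R = 71·16.76·13.3 = 15826.2 kN·m/m
M_D = W·d = 1153·3.06 = 3528.2 kN·m/m
FS = M_R / M_D = 15826.2 / 3528.2 = 4.486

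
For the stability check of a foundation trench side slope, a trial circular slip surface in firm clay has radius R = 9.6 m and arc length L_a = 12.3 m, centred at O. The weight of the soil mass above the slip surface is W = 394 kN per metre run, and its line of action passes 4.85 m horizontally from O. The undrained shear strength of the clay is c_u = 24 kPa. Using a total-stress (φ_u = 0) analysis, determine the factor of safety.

Taking moments about the centre O, the resisting moment is provided by the undrained shear strength acting along the arc:
M_R = c_u·L_a·R = 24·12.30·9.6 = 2833.9 kN·m/m
M_D = W·d = 394·4.85 = 1910.9 kN·m/m
FS = M_R / M_D = 2833.9 / 1910.9 = 1.483

FS = 1.48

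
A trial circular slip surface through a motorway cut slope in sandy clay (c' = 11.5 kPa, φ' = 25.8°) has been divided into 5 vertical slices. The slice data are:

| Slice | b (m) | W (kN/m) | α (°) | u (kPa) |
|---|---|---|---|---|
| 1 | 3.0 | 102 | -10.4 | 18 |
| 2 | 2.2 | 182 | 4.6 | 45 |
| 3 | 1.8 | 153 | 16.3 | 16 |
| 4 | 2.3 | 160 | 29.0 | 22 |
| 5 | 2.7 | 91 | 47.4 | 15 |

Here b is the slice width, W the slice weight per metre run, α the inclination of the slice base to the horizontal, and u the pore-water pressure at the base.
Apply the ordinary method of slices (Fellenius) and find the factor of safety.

Ordinary method of slices: FS = Σ[c'·Δl_i + (W_i cosα_i − u_i·Δl_i)·tanφ'] / Σ W_i sinα_i, with Δl_i = b_i / cosα_i.
Slice 1: Δl = 3.0/cos(-10.4°) = 3.050 m; N'_1 = 102·cos(-10.4°) − 18·3.050 = 45.4; c'Δl = 35.08; W sinα = -18.4
Slice 2: Δl = 2.2/cos4.6° = 2.207 m; N'_2 = 182·cos4.6° − 45·2.207 = 82.1; c'Δl = 25.38; W sinα = 14.6
Slice 3: Δl = 1.8/cos16.3° = 1.875 m; N'_3 = 153·cos16.3° − 16·1.875 = 116.8; c'Δl = 21.57; W sinα = 42.9
Slice 4: Δl = 2.3/cos29.0° = 2.630 m; N'_4 = 160·cos29.0° − 22·2.630 = 82.1; c'Δl = 30.24; W sinα = 77.6
Slice 5: Δl = 2.7/cos47.4° = 3.989 m; N'_5 = 91·cos47.4° − 15·3.989 = 1.8; c'Δl = 45.87; W sinα = 67.0
Σc'Δl = 158.1 kN/m; ΣN' = 328.2 kN/m; ΣW sinα = 183.7 kN/m
Resisting = 158.1 + 328.2·tan25.8° = 158.1 + 158.7 = 316.8 kN/m
FS = 316.8 / 183.7 = 1.725

FS = 1.72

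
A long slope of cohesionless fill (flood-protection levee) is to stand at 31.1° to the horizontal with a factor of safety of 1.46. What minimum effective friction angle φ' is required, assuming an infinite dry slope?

FS = tanφ'/tanβ ⇒ tanφ' = FS · tanβ = 1.46 · tan31.1° = 0.8807
φ' = arctan(0.8807) = 41.37°

φ' = 41.4°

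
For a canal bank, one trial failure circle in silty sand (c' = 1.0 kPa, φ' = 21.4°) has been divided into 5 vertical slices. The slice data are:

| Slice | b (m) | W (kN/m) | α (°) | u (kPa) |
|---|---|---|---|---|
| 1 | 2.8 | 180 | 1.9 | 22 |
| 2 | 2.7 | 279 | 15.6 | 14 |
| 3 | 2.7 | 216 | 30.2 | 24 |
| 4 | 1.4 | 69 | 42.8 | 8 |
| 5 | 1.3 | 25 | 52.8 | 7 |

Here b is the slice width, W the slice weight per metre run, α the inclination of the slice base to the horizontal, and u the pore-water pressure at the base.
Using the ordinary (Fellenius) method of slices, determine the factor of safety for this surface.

FS = 0.81

Ordinary method of slices: FS = Σ[c'·Δl_i + (W_i cosα_i − u_i·Δl_i)·tanφ'] / Σ W_i sinα_i, with Δl_i = b_i / cosα_i.
Slice 1: Δl = 2.8/cos1.9° = 2.802 m; N'_1 = 180·cos1.9° − 22·2.802 = 118.3; c'Δl = 2.80; W sinα = 6.0
Slice 2: Δl = 2.7/cos15.6° = 2.803 m; N'_2 = 279·cos15.6° − 14·2.803 = 229.5; c'Δl = 2.80; W sinα = 75.0
Slice 3: Δl = 2.7/cos30.2° = 3.124 m; N'_3 = 216·cos30.2° − 24·3.124 = 111.7; c'Δl = 3.12; W sinα = 108.7
Slice 4: Δl = 1.4/cos42.8° = 1.908 m; N'_4 = 69·cos42.8° − 8·1.908 = 35.4; c'Δl = 1.91; W sinα = 46.9
Slice 5: Δl = 1.3/cos52.8° = 2.150 m; N'_5 = 25·cos52.8° − 7·2.150 = 0.1; c'Δl = 2.15; W sinα = 19.9
Σc'Δl = 12.8 kN/m; ΣN' = 494.9 kN/m; ΣW sinα = 256.4 kN/m
Resisting = 12.8 + 494.9·tan21.4° = 12.8 + 193.9 = 206.7 kN/m
FS = 206.7 / 256.4 = 0.806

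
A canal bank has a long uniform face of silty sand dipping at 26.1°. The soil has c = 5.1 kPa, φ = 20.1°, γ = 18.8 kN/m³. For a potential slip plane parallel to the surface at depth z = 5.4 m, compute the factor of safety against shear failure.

FS = 0.87

For an infinite slope with a slip plane parallel to the surface (no pore pressure): FS = [c + γz cos²β tanφ] / [γz sinβ cosβ].
γz = 18.8·5.4 = 101.52 kN/m²
Numerator = 5.1 + 101.52·cos²26.1°·tan20.1° = 5.1 + 101.52·0.8065·0.3659 = 35.061 kPa
Denominator = 101.52·sin26.1°·cos26.1° = 101.52·0.4399·0.8980 = 40.108 kPa
FS = 35.061 / 40.108 = 0.874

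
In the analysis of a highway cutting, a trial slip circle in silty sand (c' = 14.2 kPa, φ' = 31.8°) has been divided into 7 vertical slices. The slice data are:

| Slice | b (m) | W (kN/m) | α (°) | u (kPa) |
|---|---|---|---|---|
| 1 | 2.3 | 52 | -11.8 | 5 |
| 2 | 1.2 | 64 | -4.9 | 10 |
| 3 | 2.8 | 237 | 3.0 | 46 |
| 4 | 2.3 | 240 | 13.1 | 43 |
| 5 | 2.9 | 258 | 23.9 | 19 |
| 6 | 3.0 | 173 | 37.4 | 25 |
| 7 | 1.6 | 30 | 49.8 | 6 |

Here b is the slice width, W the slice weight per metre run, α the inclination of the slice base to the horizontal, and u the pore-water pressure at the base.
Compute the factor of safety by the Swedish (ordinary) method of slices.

Ordinary method of slices: FS = Σ[c'·Δl_i + (W_i cosα_i − u_i·Δl_i)·tanφ'] / Σ W_i sinα_i, with Δl_i = b_i / cosα_i.
Slice 1: Δl = 2.3/cos(-11.8°) = 2.350 m; N'_1 = 52·cos(-11.8°) − 5·2.350 = 39.2; c'Δl = 33.37; W sinα = -10.6
Slice 2: Δl = 1.2/cos(-4.9°) = 1.204 m; N'_2 = 64·cos(-4.9°) − 10·1.204 = 51.7; c'Δl = 17.10; W sinα = -5.5
Slice 3: Δl = 2.8/cos3.0° = 2.804 m; N'_3 = 237·cos3.0° − 46·2.804 = 107.7; c'Δl = 39.81; W sinα = 12.4
Slice 4: Δl = 2.3/cos13.1° = 2.361 m; N'_4 = 240·cos13.1° − 43·2.361 = 132.2; c'Δl = 33.53; W sinα = 54.4
Slice 5: Δl = 2.9/cos23.9° = 3.172 m; N'_5 = 258·cos23.9° − 19·3.172 = 175.6; c'Δl = 45.04; W sinα = 104.5
Slice 6: Δl = 3.0/cos37.4° = 3.776 m; N'_6 = 173·cos37.4° − 25·3.776 = 43.0; c'Δl = 53.62; W sinα = 105.1
Slice 7: Δl = 1.6/cos49.8° = 2.479 m; N'_7 = 30·cos49.8° − 6·2.479 = 4.5; c'Δl = 35.20; W sinα = 22.9
Σc'Δl = 257.7 kN/m; ΣN' = 553.9 kN/m; ΣW sinα = 283.2 kN/m
Resisting = 257.7 + 553.9·tan31.8° = 257.7 + 343.4 = 601.1 kN/m
FS = 601.1 / 283.2 = 2.122

FS = 2.12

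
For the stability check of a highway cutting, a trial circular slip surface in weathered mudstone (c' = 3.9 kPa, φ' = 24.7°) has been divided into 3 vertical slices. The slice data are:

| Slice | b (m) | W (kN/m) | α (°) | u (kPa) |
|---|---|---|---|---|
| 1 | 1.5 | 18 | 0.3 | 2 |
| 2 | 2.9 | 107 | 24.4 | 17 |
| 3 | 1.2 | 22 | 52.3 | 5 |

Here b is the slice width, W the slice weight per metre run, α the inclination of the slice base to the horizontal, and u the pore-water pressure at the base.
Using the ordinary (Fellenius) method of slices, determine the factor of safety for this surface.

Ordinary method of slices: FS = Σ[c'·Δl_i + (W_i cosα_i − u_i·Δl_i)·tanφ'] / Σ W_i sinα_i, with Δl_i = b_i / cosα_i.
Slice 1: Δl = 1.5/cos0.3° = 1.500 m; N'_1 = 18·cos0.3° − 2·1.500 = 15.0; c'Δl = 5.85; W sinα = 0.1
Slice 2: Δl = 2.9/cos24.4° = 3.184 m; N'_2 = 107·cos24.4° − 17·3.184 = 43.3; c'Δl = 12.42; W sinα = 44.2
Slice 3: Δl = 1.2/cos52.3° = 1.962 m; N'_3 = 22·cos52.3° − 5·1.962 = 3.6; c'Δl = 7.65; W sinα = 17.4
Σc'Δl = 25.9 kN/m; ΣN' = 61.9 kN/m; ΣW sinα = 61.7 kN/m
Resisting = 25.9 + 61.9·tan24.7° = 25.9 + 28.5 = 54.4 kN/m
FS = 54.4 / 61.7 = 0.882

FS = 0.88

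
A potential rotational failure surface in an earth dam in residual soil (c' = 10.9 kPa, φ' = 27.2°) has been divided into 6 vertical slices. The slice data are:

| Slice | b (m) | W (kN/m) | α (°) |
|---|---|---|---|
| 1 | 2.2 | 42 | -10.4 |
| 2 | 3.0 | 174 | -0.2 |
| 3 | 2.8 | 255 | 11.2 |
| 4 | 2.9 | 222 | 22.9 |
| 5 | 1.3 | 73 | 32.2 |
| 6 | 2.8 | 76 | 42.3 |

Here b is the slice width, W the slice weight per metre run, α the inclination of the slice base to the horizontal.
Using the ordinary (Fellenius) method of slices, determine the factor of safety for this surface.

FS = 2.69

Ordinary method of slices: FS = Σ[c'·Δl_i + (W_i cosα_i)·tanφ'] / Σ W_i sinα_i, with Δl_i = b_i / cosα_i.
Slice 1: Δl = 2.2/cos(-10.4°) = 2.237 m; N'_1 = 42·cos(-10.4°) = 41.3; c'Δl = 24.38; W sinα = -7.6
Slice 2: Δl = 3.0/cos(-0.2°) = 3.000 m; N'_2 = 174·cos(-0.2°) = 174.0; c'Δl = 32.70; W sinα = -0.6
Slice 3: Δl = 2.8/cos11.2° = 2.854 m; N'_3 = 255·cos11.2° = 250.1; c'Δl = 31.11; W sinα = 49.5
Slice 4: Δl = 2.9/cos22.9° = 3.148 m; N'_4 = 222·cos22.9° = 204.5; c'Δl = 34.31; W sinα = 86.4
Slice 5: Δl = 1.3/cos32.2° = 1.536 m; N'_5 = 73·cos32.2° = 61.8; c'Δl = 16.75; W sinα = 38.9
Slice 6: Δl = 2.8/cos42.3° = 3.786 m; N'_6 = 76·cos42.3° = 56.2; c'Δl = 41.26; W sinα = 51.1
Σc'Δl = 180.5 kN/m; ΣN' = 787.9 kN/m; ΣW sinα = 217.8 kN/m
Resisting = 180.5 + 787.9·tan27.2° = 180.5 + 404.9 = 585.5 kN/m
FS = 585.5 / 217.8 = 2.688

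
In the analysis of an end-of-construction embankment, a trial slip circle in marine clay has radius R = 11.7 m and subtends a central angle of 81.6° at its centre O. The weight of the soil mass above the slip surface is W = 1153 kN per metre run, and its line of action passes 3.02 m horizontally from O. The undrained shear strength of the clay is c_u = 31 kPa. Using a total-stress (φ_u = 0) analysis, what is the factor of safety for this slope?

FS = 1.74

Taking moments about the centre O, the resisting moment is provided by the undrained shear strength acting along the arc:
Arc length L_a = R·θ = 11.7·(81.6°·π/180) = 11.7·1.4242 = 16.66 m
M_R = c_u·L_a·R = 31·16.66·11.7 = 6043.7 kN·m/m
M_D = W·d = 1153·3.02 = 3482.1 kN·m/m
FS = M_R / M_D = 6043.7 / 3482.1 = 1.736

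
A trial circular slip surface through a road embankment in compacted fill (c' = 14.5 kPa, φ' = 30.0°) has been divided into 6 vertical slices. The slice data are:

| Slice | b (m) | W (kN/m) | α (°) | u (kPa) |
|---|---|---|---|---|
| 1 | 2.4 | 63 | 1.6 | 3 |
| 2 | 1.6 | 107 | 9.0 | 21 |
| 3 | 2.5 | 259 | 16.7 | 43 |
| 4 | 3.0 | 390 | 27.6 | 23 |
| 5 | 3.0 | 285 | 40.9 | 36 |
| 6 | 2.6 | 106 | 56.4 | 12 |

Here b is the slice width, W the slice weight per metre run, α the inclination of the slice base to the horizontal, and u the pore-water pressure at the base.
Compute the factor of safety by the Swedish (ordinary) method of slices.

Ordinary method of slices: FS = Σ[c'·Δl_i + (W_i cosα_i − u_i·Δl_i)·tanφ'] / Σ W_i sinα_i, with Δl_i = b_i / cosα_i.
Slice 1: Δl = 2.4/cos1.6° = 2.401 m; N'_1 = 63·cos1.6° − 3·2.401 = 55.8; c'Δl = 34.81; W sinα = 1.8
Slice 2: Δl = 1.6/cos9.0° = 1.620 m; N'_2 = 107·cos9.0° − 21·1.620 = 71.7; c'Δl = 23.49; W sinα = 16.7
Slice 3: Δl = 2.5/cos16.7° = 2.610 m; N'_3 = 259·cos16.7° − 43·2.610 = 135.8; c'Δl = 37.85; W sinα = 74.4
Slice 4: Δl = 3.0/cos27.6° = 3.385 m; N'_4 = 390·cos27.6° − 23·3.385 = 267.8; c'Δl = 49.09; W sinα = 180.7
Slice 5: Δl = 3.0/cos40.9° = 3.969 m; N'_5 = 285·cos40.9° − 36·3.969 = 72.5; c'Δl = 57.55; W sinα = 186.6
Slice 6: Δl = 2.6/cos56.4° = 4.698 m; N'_6 = 106·cos56.4° − 12·4.698 = 2.3; c'Δl = 68.13; W sinα = 88.3
Σc'Δl = 270.9 kN/m; ΣN' = 605.9 kN/m; ΣW sinα = 548.5 kN/m
Resisting = 270.9 + 605.9·tan30.0° = 270.9 + 349.8 = 620.7 kN/m
FS = 620.7 / 548.5 = 1.132

FS = 1.13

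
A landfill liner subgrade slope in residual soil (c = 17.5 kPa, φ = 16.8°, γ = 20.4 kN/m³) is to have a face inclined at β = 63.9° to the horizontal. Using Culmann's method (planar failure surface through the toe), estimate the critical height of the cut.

Culmann's analysis gives the critical failure plane at α_cr = (β + φ)/2 = (63.9 + 16.8)/2 = 40.4°, and the critical height
H_c = (4c/γ) · sinβ cosφ / [1 − cos(β − φ)]
    = (4·17.5/20.4) · sin63.9°·cos16.8° / [1 − cos(47.1°)]
    = 3.431 · 0.8980·0.9573 / [1 − 0.6807]
    = 3.431 · 0.8597 / 0.3193
    = 9.24 m

H_c = 9.24 m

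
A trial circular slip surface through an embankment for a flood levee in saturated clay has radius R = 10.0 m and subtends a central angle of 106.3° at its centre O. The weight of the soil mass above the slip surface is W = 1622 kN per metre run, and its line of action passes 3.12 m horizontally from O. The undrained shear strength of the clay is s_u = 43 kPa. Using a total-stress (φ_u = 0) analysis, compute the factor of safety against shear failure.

FS = 1.58

Taking moments about the centre O, the resisting moment is provided by the undrained shear strength acting along the arc:
Arc length L_a = R·θ = 10.0·(106.3°·π/180) = 10.0·1.8553 = 18.55 m
M_R = s_u·L_a·R = 43·18.55·10.0 = 7977.7 kN·m/m
M_D = W·d = 1622·3.12 = 5060.6 kN·m/m
FS = M_R / M_D = 7977.7 / 5060.6 = 1.576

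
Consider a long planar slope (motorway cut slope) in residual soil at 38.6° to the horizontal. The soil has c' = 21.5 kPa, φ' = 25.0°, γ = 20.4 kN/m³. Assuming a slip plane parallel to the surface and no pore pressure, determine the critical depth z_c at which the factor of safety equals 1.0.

z_c = 5.20 m

Setting FS = 1.00 in FS = [c' + γz cos²β tanφ'] / [γz sinβ cosβ] and solving for z:
z = c' / [γ cosβ (FS·sinβ − cosβ·tanφ')]
  = 21.5 / [20.4·cos38.6°·(1.00·sin38.6° − cos38.6°·tan25.0°)]
  = 21.5 / [20.4·0.7815·(1.00·0.6239 − 0.7815·0.4663)]
  = 21.5 / 4.1364 = 5.198 m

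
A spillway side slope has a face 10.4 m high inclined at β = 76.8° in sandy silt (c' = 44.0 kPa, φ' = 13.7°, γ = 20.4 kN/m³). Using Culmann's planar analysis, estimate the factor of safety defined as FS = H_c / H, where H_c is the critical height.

FS = 1.43

H_c = (4c'/γ) · sinβ cosφ' / [1 − cos(β − φ')]
    = (4·44.0/20.4) · sin76.8°·cos13.7° / [1 − cos63.1°]
    = 8.627 · 0.9459 / 0.5476 = 14.90 m
FS = H_c / H = 14.90 / 10.4 = 1.433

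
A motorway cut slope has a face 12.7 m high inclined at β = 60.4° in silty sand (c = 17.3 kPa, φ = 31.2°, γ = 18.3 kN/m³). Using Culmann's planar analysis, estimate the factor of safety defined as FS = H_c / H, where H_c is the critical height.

FS = 1.74

H_c = (4c/γ) · sinβ cosφ / [1 − cos(β − φ)]
    = (4·17.3/18.3) · sin60.4°·cos31.2° / [1 − cos29.2°]
    = 3.781 · 0.7437 / 0.1271 = 22.13 m
FS = H_c / H = 22.13 / 12.7 = 1.743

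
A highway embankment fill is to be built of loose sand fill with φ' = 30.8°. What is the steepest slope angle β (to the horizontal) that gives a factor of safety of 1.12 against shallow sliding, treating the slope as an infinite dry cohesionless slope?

For an infinite dry cohesionless slope FS = tanφ'/tanβ, so tanβ = tanφ' / FS.
tanβ = tan30.8° / 1.12 = 0.5961 / 1.12 = 0.5322
β = arctan(0.5322) = 28.02°

β = 28.0°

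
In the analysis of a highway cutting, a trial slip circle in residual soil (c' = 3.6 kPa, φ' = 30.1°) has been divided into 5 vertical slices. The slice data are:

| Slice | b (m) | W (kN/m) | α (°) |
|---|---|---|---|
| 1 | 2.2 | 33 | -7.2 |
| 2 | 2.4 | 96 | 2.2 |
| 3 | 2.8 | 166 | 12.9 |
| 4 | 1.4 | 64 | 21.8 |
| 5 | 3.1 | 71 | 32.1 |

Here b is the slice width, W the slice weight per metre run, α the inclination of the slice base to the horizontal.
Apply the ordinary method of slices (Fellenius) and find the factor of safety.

FS = 2.89

Ordinary method of slices: FS = Σ[c'·Δl_i + (W_i cosα_i)·tanφ'] / Σ W_i sinα_i, with Δl_i = b_i / cosα_i.
Slice 1: Δl = 2.2/cos(-7.2°) = 2.217 m; N'_1 = 33·cos(-7.2°) = 32.7; c'Δl = 7.98; W sinα = -4.1
Slice 2: Δl = 2.4/cos2.2° = 2.402 m; N'_2 = 96·cos2.2° = 95.9; c'Δl = 8.65; W sinα = 3.7
Slice 3: Δl = 2.8/cos12.9° = 2.872 m; N'_3 = 166·cos12.9° = 161.8; c'Δl = 10.34; W sinα = 37.1
Slice 4: Δl = 1.4/cos21.8° = 1.508 m; N'_4 = 64·cos21.8° = 59.4; c'Δl = 5.43; W sinα = 23.8
Slice 5: Δl = 3.1/cos32.1° = 3.659 m; N'_5 = 71·cos32.1° = 60.1; c'Δl = 13.17; W sinα = 37.7
Σc'Δl = 45.6 kN/m; ΣN' = 410.0 kN/m; ΣW sinα = 98.1 kN/m
Resisting = 45.6 + 410.0·tan30.1° = 45.6 + 237.7 = 283.3 kN/m
FS = 283.3 / 98.1 = 2.887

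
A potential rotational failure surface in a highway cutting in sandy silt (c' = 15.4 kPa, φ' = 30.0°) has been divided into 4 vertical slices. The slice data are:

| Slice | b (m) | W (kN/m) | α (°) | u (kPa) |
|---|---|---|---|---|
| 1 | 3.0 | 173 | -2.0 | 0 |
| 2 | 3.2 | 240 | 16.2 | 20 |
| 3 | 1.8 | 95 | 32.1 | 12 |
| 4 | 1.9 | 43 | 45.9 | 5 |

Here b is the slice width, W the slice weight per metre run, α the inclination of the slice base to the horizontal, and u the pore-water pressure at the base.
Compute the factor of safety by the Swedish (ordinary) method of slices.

Ordinary method of slices: FS = Σ[c'·Δl_i + (W_i cosα_i − u_i·Δl_i)·tanφ'] / Σ W_i sinα_i, with Δl_i = b_i / cosα_i.
Slice 1: Δl = 3.0/cos(-2.0°) = 3.002 m; N'_1 = 173·cos(-2.0°) − 0·3.002 = 172.9; c'Δl = 46.23; W sinα = -6.0
Slice 2: Δl = 3.2/cos16.2° = 3.332 m; N'_2 = 240·cos16.2° − 20·3.332 = 163.8; c'Δl = 51.32; W sinα = 67.0
Slice 3: Δl = 1.8/cos32.1° = 2.125 m; N'_3 = 95·cos32.1° − 12·2.125 = 55.0; c'Δl = 32.72; W sinα = 50.5
Slice 4: Δl = 1.9/cos45.9° = 2.730 m; N'_4 = 43·cos45.9° − 5·2.730 = 16.3; c'Δl = 42.05; W sinα = 30.9
Σc'Δl = 172.3 kN/m; ΣN' = 408.0 kN/m; ΣW sinα = 142.3 kN/m
Resisting = 172.3 + 408.0·tan30.0° = 172.3 + 235.5 = 407.9 kN/m
FS = 407.9 / 142.3 = 2.867

FS = 2.87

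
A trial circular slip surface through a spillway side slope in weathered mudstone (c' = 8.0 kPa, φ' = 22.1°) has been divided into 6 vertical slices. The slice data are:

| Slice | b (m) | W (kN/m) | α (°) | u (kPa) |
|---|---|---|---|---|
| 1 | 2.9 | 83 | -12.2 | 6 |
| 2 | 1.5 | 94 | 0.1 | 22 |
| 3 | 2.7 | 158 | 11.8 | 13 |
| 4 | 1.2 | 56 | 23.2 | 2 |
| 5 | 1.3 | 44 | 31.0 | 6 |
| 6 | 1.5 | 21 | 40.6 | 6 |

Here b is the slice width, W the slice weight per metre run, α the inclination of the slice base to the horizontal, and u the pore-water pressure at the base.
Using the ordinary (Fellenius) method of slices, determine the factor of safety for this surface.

FS = 3.11

Ordinary method of slices: FS = Σ[c'·Δl_i + (W_i cosα_i − u_i·Δl_i)·tanφ'] / Σ W_i sinα_i, with Δl_i = b_i / cosα_i.
Slice 1: Δl = 2.9/cos(-12.2°) = 2.967 m; N'_1 = 83·cos(-12.2°) − 6·2.967 = 63.3; c'Δl = 23.74; W sinα = -17.5
Slice 2: Δl = 1.5/cos0.1° = 1.500 m; N'_2 = 94·cos0.1° − 22·1.500 = 61.0; c'Δl = 12.00; W sinα = 0.2
Slice 3: Δl = 2.7/cos11.8° = 2.758 m; N'_3 = 158·cos11.8° − 13·2.758 = 118.8; c'Δl = 22.07; W sinα = 32.3
Slice 4: Δl = 1.2/cos23.2° = 1.306 m; N'_4 = 56·cos23.2° − 2·1.306 = 48.9; c'Δl = 10.44; W sinα = 22.1
Slice 5: Δl = 1.3/cos31.0° = 1.517 m; N'_5 = 44·cos31.0° − 6·1.517 = 28.6; c'Δl = 12.13; W sinα = 22.7
Slice 6: Δl = 1.5/cos40.6° = 1.976 m; N'_6 = 21·cos40.6° − 6·1.976 = 4.1; c'Δl = 15.80; W sinα = 13.7
Σc'Δl = 96.2 kN/m; ΣN' = 324.7 kN/m; ΣW sinα = 73.3 kN/m
Resisting = 96.2 + 324.7·tan22.1° = 96.2 + 131.8 = 228.0 kN/m
FS = 228.0 / 73.3 = 3.110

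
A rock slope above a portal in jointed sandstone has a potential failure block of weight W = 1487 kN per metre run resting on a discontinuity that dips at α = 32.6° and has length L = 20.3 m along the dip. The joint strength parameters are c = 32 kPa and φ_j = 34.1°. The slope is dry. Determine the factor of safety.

FS = 1.87

Resolving the block weight along and normal to the plane and applying the Mohr–Coulomb strength on the joint:
N' = W cosα = 1487·cos32.6° = 1252.7 kN/m
Driving force T = W sinα = 1487·sin32.6° = 801.2 kN/m
Resisting force R = c·L + N'·tanφ_j = 32·20.3 + 1252.7·tan34.1° = 649.6 + 848.2 = 1497.8 kN/m
FS = R / T = 1497.8 / 801.2 = 1.870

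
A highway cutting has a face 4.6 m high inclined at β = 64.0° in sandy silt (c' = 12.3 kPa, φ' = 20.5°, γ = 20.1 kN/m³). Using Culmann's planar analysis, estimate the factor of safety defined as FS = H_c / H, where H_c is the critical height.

FS = 1.63

H_c = (4c'/γ) · sinβ cosφ' / [1 − cos(β − φ')]
    = (4·12.3/20.1) · sin64.0°·cos20.5° / [1 − cos43.5°]
    = 2.448 · 0.8419 / 0.2746 = 7.50 m
FS = H_c / H = 7.50 / 4.6 = 1.631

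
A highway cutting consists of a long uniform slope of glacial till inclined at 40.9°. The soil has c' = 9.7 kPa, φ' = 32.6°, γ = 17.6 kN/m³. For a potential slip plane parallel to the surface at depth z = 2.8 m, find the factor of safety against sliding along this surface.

FS = 1.14

For an infinite slope with a slip plane parallel to the surface (no pore pressure): FS = [c' + γz cos²β tanφ'] / [γz sinβ cosβ].
γz = 17.6·2.8 = 49.28 kN/m²
Numerator = 9.7 + 49.28·cos²40.9°·tan32.6° = 9.7 + 49.28·0.5713·0.6395 = 27.705 kPa
Denominator = 49.28·sin40.9°·cos40.9° = 49.28·0.6547·0.7559 = 24.388 kPa
FS = 27.705 / 24.388 = 1.136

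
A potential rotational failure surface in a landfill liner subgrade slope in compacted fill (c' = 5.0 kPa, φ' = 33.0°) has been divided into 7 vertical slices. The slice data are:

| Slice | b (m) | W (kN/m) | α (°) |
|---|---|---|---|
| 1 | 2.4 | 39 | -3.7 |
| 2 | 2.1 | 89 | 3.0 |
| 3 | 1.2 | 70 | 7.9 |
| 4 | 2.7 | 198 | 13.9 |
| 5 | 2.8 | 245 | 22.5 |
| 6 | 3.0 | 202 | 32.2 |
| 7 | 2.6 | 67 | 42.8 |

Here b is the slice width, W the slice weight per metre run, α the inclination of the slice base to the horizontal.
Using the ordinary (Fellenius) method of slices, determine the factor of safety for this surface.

Ordinary method of slices: FS = Σ[c'·Δl_i + (W_i cosα_i)·tanφ'] / Σ W_i sinα_i, with Δl_i = b_i / cosα_i.
Slice 1: Δl = 2.4/cos(-3.7°) = 2.405 m; N'_1 = 39·cos(-3.7°) = 38.9; c'Δl = 12.03; W sinα = -2.5
Slice 2: Δl = 2.1/cos3.0° = 2.103 m; N'_2 = 89·cos3.0° = 88.9; c'Δl = 10.51; W sinα = 4.7
Slice 3: Δl = 1.2/cos7.9° = 1.211 m; N'_3 = 70·cos7.9° = 69.3; c'Δl = 6.06; W sinα = 9.6
Slice 4: Δl = 2.7/cos13.9° = 2.781 m; N'_4 = 198·cos13.9° = 192.2; c'Δl = 13.91; W sinα = 47.6
Slice 5: Δl = 2.8/cos22.5° = 3.031 m; N'_5 = 245·cos22.5° = 226.4; c'Δl = 15.15; W sinα = 93.8
Slice 6: Δl = 3.0/cos32.2° = 3.545 m; N'_6 = 202·cos32.2° = 170.9; c'Δl = 17.73; W sinα = 107.6
Slice 7: Δl = 2.6/cos42.8° = 3.544 m; N'_7 = 67·cos42.8° = 49.2; c'Δl = 17.72; W sinα = 45.5
Σc'Δl = 93.1 kN/m; ΣN' = 835.8 kN/m; ΣW sinα = 306.2 kN/m
Resisting = 93.1 + 835.8·tan33.0° = 93.1 + 542.8 = 635.9 kN/m
FS = 635.9 / 306.2 = 2.076

FS = 2.08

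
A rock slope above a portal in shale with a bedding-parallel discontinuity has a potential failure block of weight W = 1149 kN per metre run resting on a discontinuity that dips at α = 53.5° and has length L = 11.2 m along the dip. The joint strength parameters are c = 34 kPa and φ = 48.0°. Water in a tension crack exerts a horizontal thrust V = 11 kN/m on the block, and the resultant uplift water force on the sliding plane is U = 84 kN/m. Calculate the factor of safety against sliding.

Resolving the block weight along and normal to the plane and applying the Mohr–Coulomb strength on the joint:
N' = W cosα − U − V sinα = 1149·cos53.5° − 84 − 11·sin53.5° = 590.6 kN/m
Driving force T = W sinα + V cosα = 1149·sin53.5° + 11·cos53.5° = 930.2 kN/m
Resisting force R = c·L + N'·tanφ = 34·11.2 + 590.6·tan48.0° = 380.8 + 655.9 = 1036.7 kN/m
FS = R / T = 1036.7 / 930.2 = 1.115

FS = 1.11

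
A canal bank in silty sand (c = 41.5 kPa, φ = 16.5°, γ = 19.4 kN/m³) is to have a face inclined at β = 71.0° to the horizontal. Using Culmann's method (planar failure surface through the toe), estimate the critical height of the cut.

H_c = 18.50 m

Culmann's analysis gives the critical failure plane at α_cr = (β + φ)/2 = (71.0 + 16.5)/2 = 43.8°, and the critical height
H_c = (4c/γ) · sinβ cosφ / [1 − cos(β − φ)]
    = (4·41.5/19.4) · sin71.0°·cos16.5° / [1 − cos(54.5°)]
    = 8.557 · 0.9455·0.9588 / [1 − 0.5807]
    = 8.557 · 0.9066 / 0.4193
    = 18.50 m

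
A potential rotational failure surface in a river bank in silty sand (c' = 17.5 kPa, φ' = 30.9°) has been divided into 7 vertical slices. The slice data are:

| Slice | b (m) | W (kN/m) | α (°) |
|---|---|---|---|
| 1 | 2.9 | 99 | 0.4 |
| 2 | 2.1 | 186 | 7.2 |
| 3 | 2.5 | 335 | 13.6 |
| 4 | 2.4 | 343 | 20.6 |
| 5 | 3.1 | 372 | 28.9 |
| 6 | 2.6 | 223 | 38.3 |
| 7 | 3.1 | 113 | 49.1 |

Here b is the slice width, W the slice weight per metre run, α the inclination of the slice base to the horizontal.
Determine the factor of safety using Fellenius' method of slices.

FS = 2.04

Ordinary method of slices: FS = Σ[c'·Δl_i + (W_i cosα_i)·tanφ'] / Σ W_i sinα_i, with Δl_i = b_i / cosα_i.
Slice 1: Δl = 2.9/cos0.4° = 2.900 m; N'_1 = 99·cos0.4° = 99.0; c'Δl = 50.75; W sinα = 0.7
Slice 2: Δl = 2.1/cos7.2° = 2.117 m; N'_2 = 186·cos7.2° = 184.5; c'Δl = 37.04; W sinα = 23.3
Slice 3: Δl = 2.5/cos13.6° = 2.572 m; N'_3 = 335·cos13.6° = 325.6; c'Δl = 45.01; W sinα = 78.8
Slice 4: Δl = 2.4/cos20.6° = 2.564 m; N'_4 = 343·cos20.6° = 321.1; c'Δl = 44.87; W sinα = 120.7
Slice 5: Δl = 3.1/cos28.9° = 3.541 m; N'_5 = 372·cos28.9° = 325.7; c'Δl = 61.97; W sinα = 179.8
Slice 6: Δl = 2.6/cos38.3° = 3.313 m; N'_6 = 223·cos38.3° = 175.0; c'Δl = 57.98; W sinα = 138.2
Slice 7: Δl = 3.1/cos49.1° = 4.735 m; N'_7 = 113·cos49.1° = 74.0; c'Δl = 82.86; W sinα = 85.4
Σc'Δl = 380.5 kN/m; ΣN' = 1504.9 kN/m; ΣW sinα = 626.9 kN/m
Resisting = 380.5 + 1504.9·tan30.9° = 380.5 + 900.6 = 1281.1 kN/m
FS = 1281.1 / 626.9 = 2.044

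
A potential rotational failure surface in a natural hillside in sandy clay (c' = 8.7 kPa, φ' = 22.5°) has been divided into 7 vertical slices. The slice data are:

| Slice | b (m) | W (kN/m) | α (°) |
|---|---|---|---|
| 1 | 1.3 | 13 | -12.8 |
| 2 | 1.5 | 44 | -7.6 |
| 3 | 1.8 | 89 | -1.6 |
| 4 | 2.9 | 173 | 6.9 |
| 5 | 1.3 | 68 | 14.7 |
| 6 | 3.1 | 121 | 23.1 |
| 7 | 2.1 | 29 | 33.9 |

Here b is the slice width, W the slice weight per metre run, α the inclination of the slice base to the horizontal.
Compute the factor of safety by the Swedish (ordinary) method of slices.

Ordinary method of slices: FS = Σ[c'·Δl_i + (W_i cosα_i)·tanφ'] / Σ W_i sinα_i, with Δl_i = b_i / cosα_i.
Slice 1: Δl = 1.3/cos(-12.8°) = 1.333 m; N'_1 = 13·cos(-12.8°) = 12.7; c'Δl = 11.60; W sinα = -2.9
Slice 2: Δl = 1.5/cos(-7.6°) = 1.513 m; N'_2 = 44·cos(-7.6°) = 43.6; c'Δl = 13.17; W sinα = -5.8
Slice 3: Δl = 1.8/cos(-1.6°) = 1.801 m; N'_3 = 89·cos(-1.6°) = 89.0; c'Δl = 15.67; W sinα = -2.5
Slice 4: Δl = 2.9/cos6.9° = 2.921 m; N'_4 = 173·cos6.9° = 171.7; c'Δl = 25.41; W sinα = 20.8
Slice 5: Δl = 1.3/cos14.7° = 1.344 m; N'_5 = 68·cos14.7° = 65.8; c'Δl = 11.69; W sinα = 17.3
Slice 6: Δl = 3.1/cos23.1° = 3.370 m; N'_6 = 121·cos23.1° = 111.3; c'Δl = 29.32; W sinα = 47.5
Slice 7: Δl = 2.1/cos33.9° = 2.530 m; N'_7 = 29·cos33.9° = 24.1; c'Δl = 22.01; W sinα = 16.2
Σc'Δl = 128.9 kN/m; ΣN' = 518.1 kN/m; ΣW sinα = 90.5 kN/m
Resisting = 128.9 + 518.1·tan22.5° = 128.9 + 214.6 = 343.5 kN/m
FS = 343.5 / 90.5 = 3.795

FS = 3.80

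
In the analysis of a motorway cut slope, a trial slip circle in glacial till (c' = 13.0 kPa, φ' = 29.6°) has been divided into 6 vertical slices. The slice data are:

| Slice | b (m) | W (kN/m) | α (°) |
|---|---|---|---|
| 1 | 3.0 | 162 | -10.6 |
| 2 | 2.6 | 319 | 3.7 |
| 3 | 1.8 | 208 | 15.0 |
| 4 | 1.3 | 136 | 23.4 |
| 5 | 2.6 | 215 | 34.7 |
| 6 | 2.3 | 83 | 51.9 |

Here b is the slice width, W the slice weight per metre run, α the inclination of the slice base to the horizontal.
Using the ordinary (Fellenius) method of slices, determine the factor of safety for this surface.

Ordinary method of slices: FS = Σ[c'·Δl_i + (W_i cosα_i)·tanφ'] / Σ W_i sinα_i, with Δl_i = b_i / cosα_i.
Slice 1: Δl = 3.0/cos(-10.6°) = 3.052 m; N'_1 = 162·cos(-10.6°) = 159.2; c'Δl = 39.68; W sinα = -29.8
Slice 2: Δl = 2.6/cos3.7° = 2.605 m; N'_2 = 319·cos3.7° = 318.3; c'Δl = 33.87; W sinα = 20.6
Slice 3: Δl = 1.8/cos15.0° = 1.863 m; N'_3 = 208·cos15.0° = 200.9; c'Δl = 24.23; W sinα = 53.8
Slice 4: Δl = 1.3/cos23.4° = 1.417 m; N'_4 = 136·cos23.4° = 124.8; c'Δl = 18.41; W sinα = 54.0
Slice 5: Δl = 2.6/cos34.7° = 3.162 m; N'_5 = 215·cos34.7° = 176.8; c'Δl = 41.11; W sinα = 122.4
Slice 6: Δl = 2.3/cos51.9° = 3.727 m; N'_6 = 83·cos51.9° = 51.2; c'Δl = 48.46; W sinα = 65.3
Σc'Δl = 205.8 kN/m; ΣN' = 1031.3 kN/m; ΣW sinα = 286.3 kN/m
Resisting = 205.8 + 1031.3·tan29.6° = 205.8 + 585.8 = 791.6 kN/m
FS = 791.6 / 286.3 = 2.765

FS = 2.76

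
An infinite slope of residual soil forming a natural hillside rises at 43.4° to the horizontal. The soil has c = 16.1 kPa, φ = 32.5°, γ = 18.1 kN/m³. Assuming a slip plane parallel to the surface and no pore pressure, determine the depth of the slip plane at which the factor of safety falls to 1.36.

Setting FS = 1.36 in FS = [c + γz cos²β tanφ] / [γz sinβ cosβ] and solving for z:
z = c / [γ cosβ (FS·sinβ − cosβ·tanφ)]
  = 16.1 / [18.1·cos43.4°·(1.36·sin43.4° − cos43.4°·tan32.5°)]
  = 16.1 / [18.1·0.7266·(1.36·0.6871 − 0.7266·0.6371)]
  = 16.1 / 6.2015 = 2.596 m

z = 2.60 m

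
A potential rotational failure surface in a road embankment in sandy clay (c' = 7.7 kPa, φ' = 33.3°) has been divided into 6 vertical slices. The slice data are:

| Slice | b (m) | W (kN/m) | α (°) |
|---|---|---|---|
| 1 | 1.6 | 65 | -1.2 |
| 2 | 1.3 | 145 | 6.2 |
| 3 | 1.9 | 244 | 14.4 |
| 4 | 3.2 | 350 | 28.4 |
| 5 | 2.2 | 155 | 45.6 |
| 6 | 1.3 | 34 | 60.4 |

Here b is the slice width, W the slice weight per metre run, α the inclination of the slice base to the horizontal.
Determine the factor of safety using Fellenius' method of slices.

Ordinary method of slices: FS = Σ[c'·Δl_i + (W_i cosα_i)·tanφ'] / Σ W_i sinα_i, with Δl_i = b_i / cosα_i.
Slice 1: Δl = 1.6/cos(-1.2°) = 1.600 m; N'_1 = 65·cos(-1.2°) = 65.0; c'Δl = 12.32; W sinα = -1.4
Slice 2: Δl = 1.3/cos6.2° = 1.308 m; N'_2 = 145·cos6.2° = 144.2; c'Δl = 10.07; W sinα = 15.7
Slice 3: Δl = 1.9/cos14.4° = 1.962 m; N'_3 = 244·cos14.4° = 236.3; c'Δl = 15.10; W sinα = 60.7
Slice 4: Δl = 3.2/cos28.4° = 3.638 m; N'_4 = 350·cos28.4° = 307.9; c'Δl = 28.01; W sinα = 166.5
Slice 5: Δl = 2.2/cos45.6° = 3.144 m; N'_5 = 155·cos45.6° = 108.4; c'Δl = 24.21; W sinα = 110.7
Slice 6: Δl = 1.3/cos60.4° = 2.632 m; N'_6 = 34·cos60.4° = 16.8; c'Δl = 20.27; W sinα = 29.6
Σc'Δl = 110.0 kN/m; ΣN' = 878.6 kN/m; ΣW sinα = 381.8 kN/m
Resisting = 110.0 + 878.6·tan33.3° = 110.0 + 577.1 = 687.1 kN/m
FS = 687.1 / 381.8 = 1.800

FS = 1.80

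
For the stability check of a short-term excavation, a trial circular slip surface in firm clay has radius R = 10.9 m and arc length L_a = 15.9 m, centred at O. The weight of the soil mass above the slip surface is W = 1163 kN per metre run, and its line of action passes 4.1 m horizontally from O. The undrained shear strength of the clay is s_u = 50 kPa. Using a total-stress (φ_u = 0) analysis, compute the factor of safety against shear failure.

Taking moments about the centre O, the resisting moment is provided by the undrained shear strength acting along the arc:
M_R = s_u·L_a·R = 50·15.90·10.9 = 8665.5 kN·m/m
M_D = W·d = 1163·4.1 = 4768.3 kN·m/m
FS = M_R / M_D = 8665.5 / 4768.3 = 1.817

FS = 1.82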